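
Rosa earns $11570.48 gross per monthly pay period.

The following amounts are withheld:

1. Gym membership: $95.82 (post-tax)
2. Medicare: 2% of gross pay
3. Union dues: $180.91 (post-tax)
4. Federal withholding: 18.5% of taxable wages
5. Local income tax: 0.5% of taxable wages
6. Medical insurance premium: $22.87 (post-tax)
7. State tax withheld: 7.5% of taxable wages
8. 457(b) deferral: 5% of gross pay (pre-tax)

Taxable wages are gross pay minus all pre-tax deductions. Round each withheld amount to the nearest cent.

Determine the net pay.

$7548.08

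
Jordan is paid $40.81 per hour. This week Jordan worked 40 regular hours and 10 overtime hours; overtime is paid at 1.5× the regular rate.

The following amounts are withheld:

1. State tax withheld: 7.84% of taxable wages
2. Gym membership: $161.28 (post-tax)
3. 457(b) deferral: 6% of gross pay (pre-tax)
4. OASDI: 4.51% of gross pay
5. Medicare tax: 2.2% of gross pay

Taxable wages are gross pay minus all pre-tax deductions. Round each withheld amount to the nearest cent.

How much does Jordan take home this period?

$1,632.58

Regular pay: 40 × $40.81 = $1,632.40
Overtime pay: 10 × $40.81 × 1.5 = $612.15
Gross pay = $1,632.40 + $612.15 = $2,244.55
457(b) deferral: $2,244.55 × 0.06 = $134.67
Taxable wages = $2,244.55 − $134.67 = $2,109.88
State tax withheld: $2,109.88 × 0.0784 = $165.41
Medicare tax: $2,244.55 × 0.022 = $49.38
OASDI: $2,244.55 × 0.0451 = $101.23
Gym membership: $161.28
Total deductions = $134.67 + $165.41 + $49.38 + $101.23 + $161.28 = $611.97
Net pay = $2,244.55 − $611.97 = $1,632.58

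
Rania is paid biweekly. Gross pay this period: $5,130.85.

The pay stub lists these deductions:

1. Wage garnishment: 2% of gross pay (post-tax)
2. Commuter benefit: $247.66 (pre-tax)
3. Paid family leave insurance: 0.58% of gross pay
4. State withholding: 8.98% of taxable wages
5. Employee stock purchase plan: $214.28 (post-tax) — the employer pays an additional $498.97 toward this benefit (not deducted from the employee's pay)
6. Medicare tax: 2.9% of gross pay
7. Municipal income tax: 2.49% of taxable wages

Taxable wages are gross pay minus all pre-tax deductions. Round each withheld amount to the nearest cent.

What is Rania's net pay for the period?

Commuter benefit: $247.66
Taxable wages = $5,130.85 − $247.66 = $4,883.19
State withholding: $4,883.19 × 0.0898 = $438.51
Municipal income tax: $4,883.19 × 0.0249 = $121.59
Medicare tax: $5,130.85 × 0.029 = $148.79
Paid family leave insurance: $5,130.85 × 0.0058 = $29.76
Wage garnishment: $5,130.85 × 0.02 = $102.62
Employee stock purchase plan: $214.28
(Employer's $498.97 toward employee stock purchase plan is not withheld from the employee.)
Total deductions = $247.66 + $438.51 + $121.59 + $148.79 + $29.76 + $102.62 + $214.28 = $1,303.21
Net pay = $5,130.85 − $1,303.21 = $3,827.64

$3,827.64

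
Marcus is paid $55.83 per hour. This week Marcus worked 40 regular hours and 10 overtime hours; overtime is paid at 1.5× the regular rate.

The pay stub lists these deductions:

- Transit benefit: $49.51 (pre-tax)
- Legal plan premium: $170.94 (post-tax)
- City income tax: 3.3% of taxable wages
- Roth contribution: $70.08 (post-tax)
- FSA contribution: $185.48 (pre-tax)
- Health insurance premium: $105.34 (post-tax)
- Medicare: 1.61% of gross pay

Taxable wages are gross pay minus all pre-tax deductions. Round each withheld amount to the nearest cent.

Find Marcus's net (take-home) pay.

$2,346.28

Regular pay: 40 × $55.83 = $2,233.20
Overtime pay: 10 × $55.83 × 1.5 = $837.45
Gross pay = $2,233.20 + $837.45 = $3,070.65
FSA contribution: $185.48
Transit benefit: $49.51
Pre-tax total = $185.48 + $49.51 = $234.99
Taxable wages = $3,070.65 − $234.99 = $2,835.66
City income tax: $2,835.66 × 0.033 = $93.58
Medicare: $3,070.65 × 0.0161 = $49.44
Legal plan premium: $170.94
Health insurance premium: $105.34
Roth contribution: $70.08
Total deductions = $185.48 + $49.51 + $93.58 + $49.44 + $170.94 + $105.34 + $70.08 = $724.37
Net pay = $3,070.65 − $724.37 = $2,346.28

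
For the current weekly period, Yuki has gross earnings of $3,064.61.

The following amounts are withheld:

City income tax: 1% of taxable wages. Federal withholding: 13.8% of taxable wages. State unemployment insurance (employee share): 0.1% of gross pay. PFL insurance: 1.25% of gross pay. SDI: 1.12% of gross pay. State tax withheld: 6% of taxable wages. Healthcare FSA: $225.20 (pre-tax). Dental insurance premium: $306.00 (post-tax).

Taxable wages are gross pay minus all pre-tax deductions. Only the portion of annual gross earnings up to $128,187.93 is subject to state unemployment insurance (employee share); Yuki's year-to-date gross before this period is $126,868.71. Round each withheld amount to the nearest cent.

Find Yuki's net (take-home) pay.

Healthcare FSA: $225.20
Taxable wages = $3,064.61 − $225.20 = $2,839.41
City income tax: $2,839.41 × 0.01 = $28.39
State tax withheld: $2,839.41 × 0.06 = $170.36
Federal withholding: $2,839.41 × 0.138 = $391.84
PFL insurance: $3,064.61 × 0.0125 = $38.31
State unemployment insurance (employee share): only $128,187.93 − $126,868.71 = $1,319.22 of this check is subject → $1,319.22 × 0.001 = $1.32
SDI: $3,064.61 × 0.0112 = $34.32
Dental insurance premium: $306.00
Total deductions = $225.20 + $28.39 + $170.36 + $391.84 + $38.31 + $1.32 + $34.32 + $306.00 = $1,195.74
Net pay = $3,064.61 − $1,195.74 = $1,868.87

$1,868.87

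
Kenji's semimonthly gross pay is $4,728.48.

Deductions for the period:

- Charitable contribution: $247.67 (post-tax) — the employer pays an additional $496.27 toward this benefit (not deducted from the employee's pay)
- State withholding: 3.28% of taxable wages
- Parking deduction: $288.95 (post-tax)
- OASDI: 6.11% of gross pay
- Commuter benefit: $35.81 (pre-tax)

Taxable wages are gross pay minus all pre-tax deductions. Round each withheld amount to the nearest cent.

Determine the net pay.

$3,713.22

Commuter benefit: $35.81
Taxable wages = $4,728.48 − $35.81 = $4,692.67
State withholding: $4,692.67 × 0.0328 = $153.92
OASDI: $4,728.48 × 0.0611 = $288.91
Charitable contribution: $247.67
Parking deduction: $288.95
(Employer's $496.27 toward charitable contribution is not withheld from the employee.)
Total deductions = $35.81 + $153.92 + $288.91 + $247.67 + $288.95 = $1,015.26
Net pay = $4,728.48 − $1,015.26 = $3,713.22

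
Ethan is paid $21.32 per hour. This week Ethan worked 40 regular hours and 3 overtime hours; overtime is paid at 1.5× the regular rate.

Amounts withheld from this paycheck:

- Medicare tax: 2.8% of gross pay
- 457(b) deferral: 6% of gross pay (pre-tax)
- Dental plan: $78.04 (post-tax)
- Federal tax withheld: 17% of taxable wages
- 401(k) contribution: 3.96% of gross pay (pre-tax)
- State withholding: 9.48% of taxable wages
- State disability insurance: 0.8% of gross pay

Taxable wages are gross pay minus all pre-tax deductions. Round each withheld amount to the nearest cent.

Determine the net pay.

$515.86

Regular pay: 40 × $21.32 = $852.80
Overtime pay: 3 × $21.32 × 1.5 = $95.94
Gross pay = $852.80 + $95.94 = $948.74
457(b) deferral: $948.74 × 0.06 = $56.92
401(k) contribution: $948.74 × 0.0396 = $37.57
Pre-tax total = $56.92 + $37.57 = $94.49
Taxable wages = $948.74 − $94.49 = $854.25
State withholding: $854.25 × 0.0948 = $80.98
Federal tax withheld: $854.25 × 0.17 = $145.22
State disability insurance: $948.74 × 0.008 = $7.59
Medicare tax: $948.74 × 0.028 = $26.56
Dental plan: $78.04
Total deductions = $56.92 + $37.57 + $80.98 + $145.22 + $7.59 + $26.56 + $78.04 = $432.88
Net pay = $948.74 − $432.88 = $515.86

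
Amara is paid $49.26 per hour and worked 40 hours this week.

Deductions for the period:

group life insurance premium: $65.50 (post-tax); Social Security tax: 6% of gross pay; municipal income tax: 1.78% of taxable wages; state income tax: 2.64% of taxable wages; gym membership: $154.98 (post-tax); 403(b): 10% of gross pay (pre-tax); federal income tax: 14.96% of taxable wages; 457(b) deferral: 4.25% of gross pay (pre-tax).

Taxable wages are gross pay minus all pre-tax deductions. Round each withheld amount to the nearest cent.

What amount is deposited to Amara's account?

$1,023.46

Gross pay: 40 × $49.26 = $1,970.40
457(b) deferral: $1,970.40 × 0.0425 = $83.74
403(b): $1,970.40 × 0.1 = $197.04
Pre-tax total = $83.74 + $197.04 = $280.78
Taxable wages = $1,970.40 − $280.78 = $1,689.62
Municipal income tax: $1,689.62 × 0.0178 = $30.08
State income tax: $1,689.62 × 0.0264 = $44.61
Federal income tax: $1,689.62 × 0.1496 = $252.77
Social Security tax: $1,970.40 × 0.06 = $118.22
Group life insurance premium: $65.50
Gym membership: $154.98
Total deductions = $83.74 + $197.04 + $30.08 + $44.61 + $252.77 + $118.22 + $65.50 + $154.98 = $946.94
Net pay = $1,970.40 − $946.94 = $1,023.46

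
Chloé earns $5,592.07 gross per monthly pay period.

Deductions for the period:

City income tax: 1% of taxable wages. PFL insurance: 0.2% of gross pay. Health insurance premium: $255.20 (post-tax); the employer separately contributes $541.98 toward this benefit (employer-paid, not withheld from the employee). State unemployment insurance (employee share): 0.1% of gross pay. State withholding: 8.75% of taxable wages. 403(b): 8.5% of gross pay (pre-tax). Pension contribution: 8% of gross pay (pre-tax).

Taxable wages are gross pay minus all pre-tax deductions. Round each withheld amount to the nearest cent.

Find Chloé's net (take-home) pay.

403(b): $5,592.07 × 0.085 = $475.33
Pension contribution: $5,592.07 × 0.08 = $447.37
Pre-tax total = $475.33 + $447.37 = $922.70
Taxable wages = $5,592.07 − $922.70 = $4,669.37
State withholding: $4,669.37 × 0.0875 = $408.57
City income tax: $4,669.37 × 0.01 = $46.69
State unemployment insurance (employee share): $5,592.07 × 0.001 = $5.59
PFL insurance: $5,592.07 × 0.002 = $11.18
Health insurance premium: $255.20
(Employer's $541.98 toward health insurance premium is not withheld from the employee.)
Total deductions = $475.33 + $447.37 + $408.57 + $46.69 + $5.59 + $11.18 + $255.20 = $1,649.93
Net pay = $5,592.07 − $1,649.93 = $3,942.14

$3,942.14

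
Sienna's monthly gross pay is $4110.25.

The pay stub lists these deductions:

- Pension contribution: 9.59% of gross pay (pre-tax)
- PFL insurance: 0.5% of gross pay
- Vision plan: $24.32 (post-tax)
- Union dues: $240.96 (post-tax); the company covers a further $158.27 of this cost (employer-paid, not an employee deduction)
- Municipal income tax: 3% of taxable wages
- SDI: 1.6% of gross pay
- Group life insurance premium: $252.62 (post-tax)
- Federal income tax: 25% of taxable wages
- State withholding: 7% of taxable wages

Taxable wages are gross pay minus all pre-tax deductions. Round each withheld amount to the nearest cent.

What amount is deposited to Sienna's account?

$1811.24

Pension contribution: $4110.25 × 0.0959 = $394.17
Taxable wages = $4110.25 − $394.17 = $3716.08
Municipal income tax: $3716.08 × 0.03 = $111.48
State withholding: $3716.08 × 0.07 = $260.13
Federal income tax: $3716.08 × 0.25 = $929.02
SDI: $4110.25 × 0.016 = $65.76
PFL insurance: $4110.25 × 0.005 = $20.55
Vision plan: $24.32
Group life insurance premium: $252.62
Union dues: $240.96
(Employer's $158.27 toward union dues is not withheld from the employee.)
Total deductions = $394.17 + $111.48 + $260.13 + $929.02 + $65.76 + $20.55 + $24.32 + $252.62 + $240.96 = $2299.01
Net pay = $4110.25 − $2299.01 = $1811.24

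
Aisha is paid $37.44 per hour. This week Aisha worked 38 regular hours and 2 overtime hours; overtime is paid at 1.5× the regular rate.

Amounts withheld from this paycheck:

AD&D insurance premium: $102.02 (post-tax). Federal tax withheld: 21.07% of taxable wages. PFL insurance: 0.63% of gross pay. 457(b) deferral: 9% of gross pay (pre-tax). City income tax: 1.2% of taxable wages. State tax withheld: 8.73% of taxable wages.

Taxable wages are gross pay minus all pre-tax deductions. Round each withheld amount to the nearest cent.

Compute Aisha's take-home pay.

$852.17

Regular pay: 38 × $37.44 = $1422.72
Overtime pay: 2 × $37.44 × 1.5 = $112.32
Gross pay = $1422.72 + $112.32 = $1535.04
457(b) deferral: $1535.04 × 0.09 = $138.15
Taxable wages = $1535.04 − $138.15 = $1396.89
City income tax: $1396.89 × 0.012 = $16.76
Federal tax withheld: $1396.89 × 0.2107 = $294.32
State tax withheld: $1396.89 × 0.0873 = $121.95
PFL insurance: $1535.04 × 0.0063 = $9.67
AD&D insurance premium: $102.02
Total deductions = $138.15 + $16.76 + $294.32 + $121.95 + $9.67 + $102.02 = $682.87
Net pay = $1535.04 − $682.87 = $852.17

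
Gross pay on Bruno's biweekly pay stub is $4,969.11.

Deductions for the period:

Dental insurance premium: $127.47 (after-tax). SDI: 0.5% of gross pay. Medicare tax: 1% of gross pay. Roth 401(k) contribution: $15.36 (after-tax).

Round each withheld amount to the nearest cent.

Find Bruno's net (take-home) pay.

$4,751.74

SDI: $4,969.11 × 0.005 = $24.85
Medicare tax: $4,969.11 × 0.01 = $49.69
Roth 401(k) contribution: $15.36
Dental insurance premium: $127.47
Total deductions = $24.85 + $49.69 + $15.36 + $127.47 = $217.37
Net pay = $4,969.11 − $217.37 = $4,751.74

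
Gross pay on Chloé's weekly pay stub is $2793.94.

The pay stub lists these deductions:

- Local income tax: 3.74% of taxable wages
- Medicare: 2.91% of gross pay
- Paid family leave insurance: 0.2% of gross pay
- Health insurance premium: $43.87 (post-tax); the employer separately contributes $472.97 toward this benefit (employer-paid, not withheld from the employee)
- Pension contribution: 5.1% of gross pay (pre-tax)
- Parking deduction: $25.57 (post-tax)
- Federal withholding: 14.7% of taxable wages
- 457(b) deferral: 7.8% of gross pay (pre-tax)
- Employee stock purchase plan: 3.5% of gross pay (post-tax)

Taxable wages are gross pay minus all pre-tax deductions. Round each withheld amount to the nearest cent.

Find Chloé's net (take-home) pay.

$1730.66

457(b) deferral: $2793.94 × 0.078 = $217.93
Pension contribution: $2793.94 × 0.051 = $142.49
Pre-tax total = $217.93 + $142.49 = $360.42
Taxable wages = $2793.94 − $360.42 = $2433.52
Federal withholding: $2433.52 × 0.147 = $357.73
Local income tax: $2433.52 × 0.0374 = $91.01
Paid family leave insurance: $2793.94 × 0.002 = $5.59
Medicare: $2793.94 × 0.0291 = $81.30
Employee stock purchase plan: $2793.94 × 0.035 = $97.79
Health insurance premium: $43.87
Parking deduction: $25.57
(Employer's $472.97 toward health insurance premium is not withheld from the employee.)
Total deductions = $217.93 + $142.49 + $357.73 + $91.01 + $5.59 + $81.30 + $97.79 + $43.87 + $25.57 = $1063.28
Net pay = $2793.94 − $1063.28 = $1730.66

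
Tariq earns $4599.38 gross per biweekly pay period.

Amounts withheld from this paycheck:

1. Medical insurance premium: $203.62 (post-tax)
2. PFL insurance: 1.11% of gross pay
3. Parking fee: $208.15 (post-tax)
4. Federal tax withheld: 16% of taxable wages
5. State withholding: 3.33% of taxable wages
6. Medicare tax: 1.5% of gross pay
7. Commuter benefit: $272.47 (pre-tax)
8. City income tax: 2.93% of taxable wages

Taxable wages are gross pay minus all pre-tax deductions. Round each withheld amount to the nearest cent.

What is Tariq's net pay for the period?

Commuter benefit: $272.47
Taxable wages = $4599.38 − $272.47 = $4326.91
City income tax: $4326.91 × 0.0293 = $126.78
Federal tax withheld: $4326.91 × 0.16 = $692.31
State withholding: $4326.91 × 0.0333 = $144.09
Medicare tax: $4599.38 × 0.015 = $68.99
PFL insurance: $4599.38 × 0.0111 = $51.05
Parking fee: $208.15
Medical insurance premium: $203.62
Total deductions = $272.47 + $126.78 + $692.31 + $144.09 + $68.99 + $51.05 + $208.15 + $203.62 = $1767.46
Net pay = $4599.38 − $1767.46 = $2831.92

$2831.92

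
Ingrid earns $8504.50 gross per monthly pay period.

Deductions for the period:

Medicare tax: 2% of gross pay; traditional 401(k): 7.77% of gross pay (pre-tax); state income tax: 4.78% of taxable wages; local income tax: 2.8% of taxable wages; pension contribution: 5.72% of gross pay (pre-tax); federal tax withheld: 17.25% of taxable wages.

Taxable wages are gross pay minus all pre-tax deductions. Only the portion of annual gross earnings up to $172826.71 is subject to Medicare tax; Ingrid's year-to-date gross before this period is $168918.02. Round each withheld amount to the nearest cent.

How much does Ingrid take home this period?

Traditional 401(k): $8504.50 × 0.0777 = $660.80
Pension contribution: $8504.50 × 0.0572 = $486.46
Pre-tax total = $660.80 + $486.46 = $1147.26
Taxable wages = $8504.50 − $1147.26 = $7357.24
Local income tax: $7357.24 × 0.028 = $206.00
State income tax: $7357.24 × 0.0478 = $351.68
Federal tax withheld: $7357.24 × 0.1725 = $1269.12
Medicare tax: only $172826.71 − $168918.02 = $3908.69 of this check is subject → $3908.69 × 0.02 = $78.17
Total deductions = $660.80 + $486.46 + $206.00 + $351.68 + $1269.12 + $78.17 = $3052.23
Net pay = $8504.50 − $3052.23 = $5452.27

$5452.27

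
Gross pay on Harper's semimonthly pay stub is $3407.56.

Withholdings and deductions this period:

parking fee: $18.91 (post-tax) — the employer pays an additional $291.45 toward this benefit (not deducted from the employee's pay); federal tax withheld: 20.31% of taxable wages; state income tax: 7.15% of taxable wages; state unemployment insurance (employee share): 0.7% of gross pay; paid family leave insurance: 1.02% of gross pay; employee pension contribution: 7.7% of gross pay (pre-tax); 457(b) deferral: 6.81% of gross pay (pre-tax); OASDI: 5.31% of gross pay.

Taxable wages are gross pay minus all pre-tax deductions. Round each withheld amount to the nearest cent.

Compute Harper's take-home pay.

457(b) deferral: $3407.56 × 0.0681 = $232.05
Employee pension contribution: $3407.56 × 0.077 = $262.38
Pre-tax total = $232.05 + $262.38 = $494.43
Taxable wages = $3407.56 − $494.43 = $2913.13
Federal tax withheld: $2913.13 × 0.2031 = $591.66
State income tax: $2913.13 × 0.0715 = $208.29
State unemployment insurance (employee share): $3407.56 × 0.007 = $23.85
OASDI: $3407.56 × 0.0531 = $180.94
Paid family leave insurance: $3407.56 × 0.0102 = $34.76
Parking fee: $18.91
(Employer's $291.45 toward parking fee is not withheld from the employee.)
Total deductions = $232.05 + $262.38 + $591.66 + $208.29 + $23.85 + $180.94 + $34.76 + $18.91 = $1552.84
Net pay = $3407.56 − $1552.84 = $1854.72

$1854.72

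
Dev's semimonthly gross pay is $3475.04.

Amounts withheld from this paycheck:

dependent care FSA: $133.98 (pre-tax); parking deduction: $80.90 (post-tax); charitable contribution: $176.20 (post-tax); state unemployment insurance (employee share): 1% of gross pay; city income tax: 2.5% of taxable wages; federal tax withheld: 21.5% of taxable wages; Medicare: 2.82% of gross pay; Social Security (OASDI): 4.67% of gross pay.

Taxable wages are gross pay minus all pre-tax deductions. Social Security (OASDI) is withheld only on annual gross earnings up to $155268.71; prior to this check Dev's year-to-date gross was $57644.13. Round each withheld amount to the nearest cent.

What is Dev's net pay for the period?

Dependent care FSA: $133.98
Taxable wages = $3475.04 − $133.98 = $3341.06
City income tax: $3341.06 × 0.025 = $83.53
Federal tax withheld: $3341.06 × 0.215 = $718.33
Social Security (OASDI): cap not yet reached, full $3475.04 is subject → $3475.04 × 0.0467 = $162.28
Medicare: $3475.04 × 0.0282 = $98.00
State unemployment insurance (employee share): $3475.04 × 0.01 = $34.75
Charitable contribution: $176.20
Parking deduction: $80.90
Total deductions = $133.98 + $83.53 + $718.33 + $162.28 + $98.00 + $34.75 + $176.20 + $80.90 = $1487.97
Net pay = $3475.04 − $1487.97 = $1987.07

$1987.07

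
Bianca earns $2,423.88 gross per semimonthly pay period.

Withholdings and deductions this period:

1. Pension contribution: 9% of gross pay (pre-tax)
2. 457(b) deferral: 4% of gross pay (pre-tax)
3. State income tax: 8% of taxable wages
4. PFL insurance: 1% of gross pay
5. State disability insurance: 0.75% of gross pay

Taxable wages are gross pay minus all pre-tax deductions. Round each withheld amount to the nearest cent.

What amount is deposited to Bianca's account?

Pension contribution: $2,423.88 × 0.09 = $218.15
457(b) deferral: $2,423.88 × 0.04 = $96.96
Pre-tax total = $218.15 + $96.96 = $315.11
Taxable wages = $2,423.88 − $315.11 = $2,108.77
State income tax: $2,108.77 × 0.08 = $168.70
State disability insurance: $2,423.88 × 0.0075 = $18.18
PFL insurance: $2,423.88 × 0.01 = $24.24
Total deductions = $218.15 + $96.96 + $168.70 + $18.18 + $24.24 = $526.23
Net pay = $2,423.88 − $526.23 = $1,897.65

$1,897.65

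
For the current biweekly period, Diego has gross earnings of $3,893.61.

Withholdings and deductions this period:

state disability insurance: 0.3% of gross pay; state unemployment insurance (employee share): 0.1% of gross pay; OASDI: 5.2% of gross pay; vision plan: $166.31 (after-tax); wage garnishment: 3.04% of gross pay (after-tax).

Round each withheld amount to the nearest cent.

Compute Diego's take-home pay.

$3,390.89

State unemployment insurance (employee share): $3,893.61 × 0.001 = $3.89
State disability insurance: $3,893.61 × 0.003 = $11.68
OASDI: $3,893.61 × 0.052 = $202.47
Wage garnishment: $3,893.61 × 0.0304 = $118.37
Vision plan: $166.31
Total deductions = $3.89 + $11.68 + $202.47 + $118.37 + $166.31 = $502.72
Net pay = $3,893.61 − $502.72 = $3,390.89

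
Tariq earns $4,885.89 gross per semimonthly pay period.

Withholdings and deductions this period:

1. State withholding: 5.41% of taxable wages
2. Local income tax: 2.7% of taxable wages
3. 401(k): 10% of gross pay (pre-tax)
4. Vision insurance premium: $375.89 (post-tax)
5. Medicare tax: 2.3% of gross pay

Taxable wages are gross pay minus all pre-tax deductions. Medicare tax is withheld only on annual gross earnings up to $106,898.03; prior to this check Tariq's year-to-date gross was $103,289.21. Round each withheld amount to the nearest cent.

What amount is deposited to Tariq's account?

$3,581.79

401(k): $4,885.89 × 0.1 = $488.59
Taxable wages = $4,885.89 − $488.59 = $4,397.30
State withholding: $4,397.30 × 0.0541 = $237.89
Local income tax: $4,397.30 × 0.027 = $118.73
Medicare tax: only $106,898.03 − $103,289.21 = $3,608.82 of this check is subject → $3,608.82 × 0.023 = $83.00
Vision insurance premium: $375.89
Total deductions = $488.59 + $237.89 + $118.73 + $83.00 + $375.89 = $1,304.10
Net pay = $4,885.89 − $1,304.10 = $3,581.79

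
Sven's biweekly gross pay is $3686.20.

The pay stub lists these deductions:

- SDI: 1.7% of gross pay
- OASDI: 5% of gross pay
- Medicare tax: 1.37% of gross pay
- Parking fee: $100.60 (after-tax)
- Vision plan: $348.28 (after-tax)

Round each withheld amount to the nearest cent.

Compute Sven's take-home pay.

$2939.84

OASDI: $3686.20 × 0.05 = $184.31
SDI: $3686.20 × 0.017 = $62.67
Medicare tax: $3686.20 × 0.0137 = $50.50
Parking fee: $100.60
Vision plan: $348.28
Total deductions = $184.31 + $62.67 + $50.50 + $100.60 + $348.28 = $746.36
Net pay = $3686.20 − $746.36 = $2939.84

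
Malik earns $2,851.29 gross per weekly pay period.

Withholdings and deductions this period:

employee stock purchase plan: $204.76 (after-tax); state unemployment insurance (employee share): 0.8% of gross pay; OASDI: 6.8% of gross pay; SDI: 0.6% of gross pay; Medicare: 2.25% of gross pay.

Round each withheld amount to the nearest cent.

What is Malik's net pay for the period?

$2,348.57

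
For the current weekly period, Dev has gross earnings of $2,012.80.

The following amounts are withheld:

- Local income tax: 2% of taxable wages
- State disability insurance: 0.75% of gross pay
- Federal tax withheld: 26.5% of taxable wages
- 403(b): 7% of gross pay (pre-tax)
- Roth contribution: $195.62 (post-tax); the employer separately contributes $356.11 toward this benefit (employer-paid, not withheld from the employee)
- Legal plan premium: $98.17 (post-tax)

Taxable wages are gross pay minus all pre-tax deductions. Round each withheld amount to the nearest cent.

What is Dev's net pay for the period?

$1,029.52

403(b): $2,012.80 × 0.07 = $140.90
Taxable wages = $2,012.80 − $140.90 = $1,871.90
Federal tax withheld: $1,871.90 × 0.265 = $496.05
Local income tax: $1,871.90 × 0.02 = $37.44
State disability insurance: $2,012.80 × 0.0075 = $15.10
Roth contribution: $195.62
Legal plan premium: $98.17
(Employer's $356.11 toward Roth contribution is not withheld from the employee.)
Total deductions = $140.90 + $496.05 + $37.44 + $15.10 + $195.62 + $98.17 = $983.28
Net pay = $2,012.80 − $983.28 = $1,029.52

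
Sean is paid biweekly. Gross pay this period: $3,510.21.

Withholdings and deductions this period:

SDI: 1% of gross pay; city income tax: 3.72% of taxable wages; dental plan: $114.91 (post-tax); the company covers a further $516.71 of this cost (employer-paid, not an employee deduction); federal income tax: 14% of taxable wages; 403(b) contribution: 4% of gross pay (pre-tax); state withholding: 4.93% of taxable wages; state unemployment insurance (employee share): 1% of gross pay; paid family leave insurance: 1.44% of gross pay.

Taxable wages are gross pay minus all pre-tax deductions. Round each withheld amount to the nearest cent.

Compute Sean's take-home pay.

$2,370.88

403(b) contribution: $3,510.21 × 0.04 = $140.41
Taxable wages = $3,510.21 − $140.41 = $3,369.80
State withholding: $3,369.80 × 0.0493 = $166.13
Federal income tax: $3,369.80 × 0.14 = $471.77
City income tax: $3,369.80 × 0.0372 = $125.36
Paid family leave insurance: $3,510.21 × 0.0144 = $50.55
SDI: $3,510.21 × 0.01 = $35.10
State unemployment insurance (employee share): $3,510.21 × 0.01 = $35.10
Dental plan: $114.91
(Employer's $516.71 toward dental plan is not withheld from the employee.)
Total deductions = $140.41 + $166.13 + $471.77 + $125.36 + $50.55 + $35.10 + $35.10 + $114.91 = $1,139.33
Net pay = $3,510.21 − $1,139.33 = $2,370.88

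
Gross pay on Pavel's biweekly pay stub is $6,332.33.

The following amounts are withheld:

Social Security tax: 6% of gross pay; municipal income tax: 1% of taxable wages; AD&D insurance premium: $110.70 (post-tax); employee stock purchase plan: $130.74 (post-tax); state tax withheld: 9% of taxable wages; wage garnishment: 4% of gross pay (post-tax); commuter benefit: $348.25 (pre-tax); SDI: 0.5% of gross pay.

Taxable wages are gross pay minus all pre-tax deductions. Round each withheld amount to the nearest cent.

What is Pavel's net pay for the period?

$4,479.34

Commuter benefit: $348.25
Taxable wages = $6,332.33 − $348.25 = $5,984.08
State tax withheld: $5,984.08 × 0.09 = $538.57
Municipal income tax: $5,984.08 × 0.01 = $59.84
SDI: $6,332.33 × 0.005 = $31.66
Social Security tax: $6,332.33 × 0.06 = $379.94
Employee stock purchase plan: $130.74
Wage garnishment: $6,332.33 × 0.04 = $253.29
AD&D insurance premium: $110.70
Total deductions = $348.25 + $538.57 + $59.84 + $31.66 + $379.94 + $130.74 + $253.29 + $110.70 = $1,852.99
Net pay = $6,332.33 − $1,852.99 = $4,479.34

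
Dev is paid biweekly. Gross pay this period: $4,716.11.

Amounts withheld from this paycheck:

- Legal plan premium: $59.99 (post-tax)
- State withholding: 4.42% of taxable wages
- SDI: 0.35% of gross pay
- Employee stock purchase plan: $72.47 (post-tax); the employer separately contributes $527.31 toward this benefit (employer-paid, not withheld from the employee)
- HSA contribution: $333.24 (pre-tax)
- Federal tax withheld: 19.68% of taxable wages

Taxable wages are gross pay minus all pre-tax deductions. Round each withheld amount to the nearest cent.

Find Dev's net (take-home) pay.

HSA contribution: $333.24
Taxable wages = $4,716.11 − $333.24 = $4,382.87
State withholding: $4,382.87 × 0.0442 = $193.72
Federal tax withheld: $4,382.87 × 0.1968 = $862.55
SDI: $4,716.11 × 0.0035 = $16.51
Legal plan premium: $59.99
Employee stock purchase plan: $72.47
(Employer's $527.31 toward employee stock purchase plan is not withheld from the employee.)
Total deductions = $333.24 + $193.72 + $862.55 + $16.51 + $59.99 + $72.47 = $1,538.48
Net pay = $4,716.11 − $1,538.48 = $3,177.63

$3,177.63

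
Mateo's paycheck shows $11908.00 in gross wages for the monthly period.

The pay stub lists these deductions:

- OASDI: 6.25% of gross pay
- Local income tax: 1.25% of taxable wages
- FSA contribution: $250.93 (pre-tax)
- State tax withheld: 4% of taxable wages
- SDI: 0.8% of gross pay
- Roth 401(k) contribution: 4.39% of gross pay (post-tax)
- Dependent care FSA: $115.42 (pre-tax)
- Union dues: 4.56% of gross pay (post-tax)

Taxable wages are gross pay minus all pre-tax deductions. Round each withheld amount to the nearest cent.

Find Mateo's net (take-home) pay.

FSA contribution: $250.93
Dependent care FSA: $115.42
Pre-tax total = $250.93 + $115.42 = $366.35
Taxable wages = $11908.00 − $366.35 = $11541.65
State tax withheld: $11541.65 × 0.04 = $461.67
Local income tax: $11541.65 × 0.0125 = $144.27
SDI: $11908.00 × 0.008 = $95.26
OASDI: $11908.00 × 0.0625 = $744.25
Union dues: $11908.00 × 0.0456 = $543.00
Roth 401(k) contribution: $11908.00 × 0.0439 = $522.76
Total deductions = $250.93 + $115.42 + $461.67 + $144.27 + $95.26 + $744.25 + $543.00 + $522.76 = $2877.56
Net pay = $11908.00 − $2877.56 = $9030.44

$9030.44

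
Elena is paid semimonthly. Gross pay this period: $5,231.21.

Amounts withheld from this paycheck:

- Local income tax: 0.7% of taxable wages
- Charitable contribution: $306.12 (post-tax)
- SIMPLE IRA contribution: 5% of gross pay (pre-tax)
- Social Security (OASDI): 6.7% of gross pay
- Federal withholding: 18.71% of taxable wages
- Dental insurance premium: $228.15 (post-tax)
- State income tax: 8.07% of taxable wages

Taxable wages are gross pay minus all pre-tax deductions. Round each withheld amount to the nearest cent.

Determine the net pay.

$2,719.23

SIMPLE IRA contribution: $5,231.21 × 0.05 = $261.56
Taxable wages = $5,231.21 − $261.56 = $4,969.65
State income tax: $4,969.65 × 0.0807 = $401.05
Federal withholding: $4,969.65 × 0.1871 = $929.82
Local income tax: $4,969.65 × 0.007 = $34.79
Social Security (OASDI): $5,231.21 × 0.067 = $350.49
Charitable contribution: $306.12
Dental insurance premium: $228.15
Total deductions = $261.56 + $401.05 + $929.82 + $34.79 + $350.49 + $306.12 + $228.15 = $2,511.98
Net pay = $5,231.21 − $2,511.98 = $2,719.23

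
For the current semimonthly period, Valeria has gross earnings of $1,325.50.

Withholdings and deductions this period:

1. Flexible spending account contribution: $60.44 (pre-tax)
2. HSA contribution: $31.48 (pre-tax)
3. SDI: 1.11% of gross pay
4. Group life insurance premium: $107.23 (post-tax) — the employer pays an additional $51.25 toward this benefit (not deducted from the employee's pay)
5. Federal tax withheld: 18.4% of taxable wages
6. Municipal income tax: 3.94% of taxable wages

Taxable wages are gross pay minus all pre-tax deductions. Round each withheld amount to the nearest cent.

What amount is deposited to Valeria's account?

$836.06

HSA contribution: $31.48
Flexible spending account contribution: $60.44
Pre-tax total = $31.48 + $60.44 = $91.92
Taxable wages = $1,325.50 − $91.92 = $1,233.58
Federal tax withheld: $1,233.58 × 0.184 = $226.98
Municipal income tax: $1,233.58 × 0.0394 = $48.60
SDI: $1,325.50 × 0.0111 = $14.71
Group life insurance premium: $107.23
(Employer's $51.25 toward group life insurance premium is not withheld from the employee.)
Total deductions = $31.48 + $60.44 + $226.98 + $48.60 + $14.71 + $107.23 = $489.44
Net pay = $1,325.50 − $489.44 = $836.06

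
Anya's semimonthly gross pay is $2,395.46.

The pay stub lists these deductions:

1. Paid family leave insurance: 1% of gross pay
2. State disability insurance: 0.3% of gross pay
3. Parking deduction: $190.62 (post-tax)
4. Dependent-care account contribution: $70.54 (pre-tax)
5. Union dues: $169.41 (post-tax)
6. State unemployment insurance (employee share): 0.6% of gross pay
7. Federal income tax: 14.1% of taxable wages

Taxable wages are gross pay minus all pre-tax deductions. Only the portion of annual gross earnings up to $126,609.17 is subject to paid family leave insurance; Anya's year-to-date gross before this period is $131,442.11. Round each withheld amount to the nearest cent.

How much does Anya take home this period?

$1,615.52

Dependent-care account contribution: $70.54
Taxable wages = $2,395.46 − $70.54 = $2,324.92
Federal income tax: $2,324.92 × 0.141 = $327.81
State unemployment insurance (employee share): $2,395.46 × 0.006 = $14.37
Paid family leave insurance: annual cap $126,609.17 already reached (YTD $131,442.11), so $0.00
State disability insurance: $2,395.46 × 0.003 = $7.19
Union dues: $169.41
Parking deduction: $190.62
Total deductions = $70.54 + $327.81 + $14.37 + $0.00 + $7.19 + $169.41 + $190.62 = $779.94
Net pay = $2,395.46 − $779.94 = $1,615.52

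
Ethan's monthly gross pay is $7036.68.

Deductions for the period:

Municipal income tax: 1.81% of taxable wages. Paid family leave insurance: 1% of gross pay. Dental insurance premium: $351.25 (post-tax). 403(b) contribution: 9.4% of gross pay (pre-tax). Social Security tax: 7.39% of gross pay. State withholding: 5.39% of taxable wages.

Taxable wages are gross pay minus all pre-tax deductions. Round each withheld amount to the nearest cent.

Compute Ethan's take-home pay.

$4974.59

403(b) contribution: $7036.68 × 0.094 = $661.45
Taxable wages = $7036.68 − $661.45 = $6375.23
State withholding: $6375.23 × 0.0539 = $343.62
Municipal income tax: $6375.23 × 0.0181 = $115.39
Social Security tax: $7036.68 × 0.0739 = $520.01
Paid family leave insurance: $7036.68 × 0.01 = $70.37
Dental insurance premium: $351.25
Total deductions = $661.45 + $343.62 + $115.39 + $520.01 + $70.37 + $351.25 = $2062.09
Net pay = $7036.68 − $2062.09 = $4974.59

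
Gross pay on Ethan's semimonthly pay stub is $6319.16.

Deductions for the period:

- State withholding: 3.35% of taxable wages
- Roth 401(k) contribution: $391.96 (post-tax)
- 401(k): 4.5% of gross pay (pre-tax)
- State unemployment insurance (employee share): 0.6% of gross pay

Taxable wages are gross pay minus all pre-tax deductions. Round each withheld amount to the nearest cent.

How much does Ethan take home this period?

401(k): $6319.16 × 0.045 = $284.36
Taxable wages = $6319.16 − $284.36 = $6034.80
State withholding: $6034.80 × 0.0335 = $202.17
State unemployment insurance (employee share): $6319.16 × 0.006 = $37.91
Roth 401(k) contribution: $391.96
Total deductions = $284.36 + $202.17 + $37.91 + $391.96 = $916.40
Net pay = $6319.16 − $916.40 = $5402.76

$5402.76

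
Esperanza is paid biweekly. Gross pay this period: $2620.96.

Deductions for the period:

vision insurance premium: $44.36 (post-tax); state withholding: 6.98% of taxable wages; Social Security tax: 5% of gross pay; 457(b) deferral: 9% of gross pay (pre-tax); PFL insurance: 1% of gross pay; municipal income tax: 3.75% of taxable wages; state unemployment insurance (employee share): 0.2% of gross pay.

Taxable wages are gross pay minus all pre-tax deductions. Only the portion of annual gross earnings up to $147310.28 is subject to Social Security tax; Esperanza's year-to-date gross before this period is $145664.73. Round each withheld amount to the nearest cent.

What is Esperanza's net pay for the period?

457(b) deferral: $2620.96 × 0.09 = $235.89
Taxable wages = $2620.96 − $235.89 = $2385.07
State withholding: $2385.07 × 0.0698 = $166.48
Municipal income tax: $2385.07 × 0.0375 = $89.44
Social Security tax: only $147310.28 − $145664.73 = $1645.55 of this check is subject → $1645.55 × 0.05 = $82.28
PFL insurance: $2620.96 × 0.01 = $26.21
State unemployment insurance (employee share): $2620.96 × 0.002 = $5.24
Vision insurance premium: $44.36
Total deductions = $235.89 + $166.48 + $89.44 + $82.28 + $26.21 + $5.24 + $44.36 = $649.90
Net pay = $2620.96 − $649.90 = $1971.06

$1971.06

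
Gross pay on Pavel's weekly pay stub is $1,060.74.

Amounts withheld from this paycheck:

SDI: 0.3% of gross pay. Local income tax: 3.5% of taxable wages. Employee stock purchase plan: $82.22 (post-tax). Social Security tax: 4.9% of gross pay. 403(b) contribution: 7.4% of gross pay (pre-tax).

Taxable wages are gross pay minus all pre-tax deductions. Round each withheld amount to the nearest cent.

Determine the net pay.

$810.49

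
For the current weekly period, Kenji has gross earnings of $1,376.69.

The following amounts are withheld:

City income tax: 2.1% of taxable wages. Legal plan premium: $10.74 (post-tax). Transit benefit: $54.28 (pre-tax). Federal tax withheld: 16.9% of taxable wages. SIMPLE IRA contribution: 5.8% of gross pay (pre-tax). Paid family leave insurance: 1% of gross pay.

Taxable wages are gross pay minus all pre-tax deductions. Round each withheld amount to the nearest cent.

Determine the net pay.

Transit benefit: $54.28
SIMPLE IRA contribution: $1,376.69 × 0.058 = $79.85
Pre-tax total = $54.28 + $79.85 = $134.13
Taxable wages = $1,376.69 − $134.13 = $1,242.56
Federal tax withheld: $1,242.56 × 0.169 = $209.99
City income tax: $1,242.56 × 0.021 = $26.09
Paid family leave insurance: $1,376.69 × 0.01 = $13.77
Legal plan premium: $10.74
Total deductions = $54.28 + $79.85 + $209.99 + $26.09 + $13.77 + $10.74 = $394.72
Net pay = $1,376.69 − $394.72 = $981.97

$981.97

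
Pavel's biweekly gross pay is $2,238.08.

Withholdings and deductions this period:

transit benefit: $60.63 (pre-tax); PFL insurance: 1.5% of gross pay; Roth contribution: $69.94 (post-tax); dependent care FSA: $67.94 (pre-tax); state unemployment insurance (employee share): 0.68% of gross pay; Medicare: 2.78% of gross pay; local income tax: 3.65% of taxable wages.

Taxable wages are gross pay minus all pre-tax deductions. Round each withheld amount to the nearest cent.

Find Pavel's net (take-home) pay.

$1,851.56

Dependent care FSA: $67.94
Transit benefit: $60.63
Pre-tax total = $67.94 + $60.63 = $128.57
Taxable wages = $2,238.08 − $128.57 = $2,109.51
Local income tax: $2,109.51 × 0.0365 = $77.00
State unemployment insurance (employee share): $2,238.08 × 0.0068 = $15.22
PFL insurance: $2,238.08 × 0.015 = $33.57
Medicare: $2,238.08 × 0.0278 = $62.22
Roth contribution: $69.94
Total deductions = $67.94 + $60.63 + $77.00 + $15.22 + $33.57 + $62.22 + $69.94 = $386.52
Net pay = $2,238.08 − $386.52 = $1,851.56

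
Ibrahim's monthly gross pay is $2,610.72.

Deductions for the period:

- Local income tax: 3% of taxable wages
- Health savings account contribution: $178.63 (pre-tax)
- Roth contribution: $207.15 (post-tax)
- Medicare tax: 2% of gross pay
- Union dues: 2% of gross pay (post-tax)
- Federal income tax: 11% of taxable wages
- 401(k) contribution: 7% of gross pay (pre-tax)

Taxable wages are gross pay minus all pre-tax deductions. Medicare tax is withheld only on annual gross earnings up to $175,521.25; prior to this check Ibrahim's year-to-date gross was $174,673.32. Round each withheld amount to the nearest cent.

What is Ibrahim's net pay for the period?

401(k) contribution: $2,610.72 × 0.07 = $182.75
Health savings account contribution: $178.63
Pre-tax total = $182.75 + $178.63 = $361.38
Taxable wages = $2,610.72 − $361.38 = $2,249.34
Federal income tax: $2,249.34 × 0.11 = $247.43
Local income tax: $2,249.34 × 0.03 = $67.48
Medicare tax: only $175,521.25 − $174,673.32 = $847.93 of this check is subject → $847.93 × 0.02 = $16.96
Roth contribution: $207.15
Union dues: $2,610.72 × 0.02 = $52.21
Total deductions = $182.75 + $178.63 + $247.43 + $67.48 + $16.96 + $207.15 + $52.21 = $952.61
Net pay = $2,610.72 − $952.61 = $1,658.11

$1,658.11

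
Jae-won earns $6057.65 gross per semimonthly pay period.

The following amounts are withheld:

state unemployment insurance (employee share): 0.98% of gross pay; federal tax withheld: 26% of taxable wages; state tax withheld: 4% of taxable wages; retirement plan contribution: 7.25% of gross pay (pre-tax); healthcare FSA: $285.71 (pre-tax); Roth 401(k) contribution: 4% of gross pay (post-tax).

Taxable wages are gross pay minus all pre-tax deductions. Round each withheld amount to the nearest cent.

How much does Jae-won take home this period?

$3431.26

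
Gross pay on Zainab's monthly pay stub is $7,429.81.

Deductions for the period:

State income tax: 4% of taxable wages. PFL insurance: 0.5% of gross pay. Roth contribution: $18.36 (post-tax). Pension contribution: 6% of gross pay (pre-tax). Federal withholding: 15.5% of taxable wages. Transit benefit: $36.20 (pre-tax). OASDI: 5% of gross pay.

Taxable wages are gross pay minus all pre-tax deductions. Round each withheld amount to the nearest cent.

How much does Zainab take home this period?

$5,166.00

Transit benefit: $36.20
Pension contribution: $7,429.81 × 0.06 = $445.79
Pre-tax total = $36.20 + $445.79 = $481.99
Taxable wages = $7,429.81 − $481.99 = $6,947.82
Federal withholding: $6,947.82 × 0.155 = $1,076.91
State income tax: $6,947.82 × 0.04 = $277.91
OASDI: $7,429.81 × 0.05 = $371.49
PFL insurance: $7,429.81 × 0.005 = $37.15
Roth contribution: $18.36
Total deductions = $36.20 + $445.79 + $1,076.91 + $277.91 + $371.49 + $37.15 + $18.36 = $2,263.81
Net pay = $7,429.81 − $2,263.81 = $5,166.00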